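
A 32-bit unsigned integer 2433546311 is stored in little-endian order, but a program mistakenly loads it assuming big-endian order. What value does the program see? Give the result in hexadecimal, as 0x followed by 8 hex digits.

2433546311 in 32-bit hexadecimal is 0x910CF847.
Stored little-endian, the bytes at ascending addresses are 47 F8 0C 91.
Read back as big-endian, the last byte is least significant, giving 0x47F80C91.

0x47F80C91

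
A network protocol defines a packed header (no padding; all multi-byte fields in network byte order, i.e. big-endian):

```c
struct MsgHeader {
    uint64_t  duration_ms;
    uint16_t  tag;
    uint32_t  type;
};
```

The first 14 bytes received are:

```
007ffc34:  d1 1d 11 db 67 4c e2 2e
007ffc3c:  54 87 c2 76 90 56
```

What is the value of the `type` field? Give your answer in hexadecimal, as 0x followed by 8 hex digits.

0xC2769056

`type` follows `duration_ms` (8 B), `tag` (2 B), so it starts at offset 8 + 2 = 10 and occupies 4 bytes.
Bytes at offsets 10..13: C2 76 90 56.
Big-endian stores the most-significant byte at the lowest address.
The bytes are already most-significant first: 0xC2769056.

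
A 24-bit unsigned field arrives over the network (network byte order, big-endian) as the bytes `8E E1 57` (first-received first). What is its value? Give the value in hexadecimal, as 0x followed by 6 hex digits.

0x8EE157

In big-endian order the high byte comes first in memory.
The bytes are already most-significant first: 0x8EE157.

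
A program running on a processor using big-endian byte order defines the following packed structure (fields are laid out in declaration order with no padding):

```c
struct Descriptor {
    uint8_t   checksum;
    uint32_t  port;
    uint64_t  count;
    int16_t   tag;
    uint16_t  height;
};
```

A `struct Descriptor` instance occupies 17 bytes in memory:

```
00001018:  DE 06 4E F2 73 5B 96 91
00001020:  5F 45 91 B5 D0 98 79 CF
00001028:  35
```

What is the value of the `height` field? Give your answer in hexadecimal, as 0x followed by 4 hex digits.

0xCF35

`height` follows `checksum` (1 B), `port` (4 B), `count` (8 B), `tag` (2 B), so it starts at offset 1 + 4 + 8 + 2 = 15 and occupies 2 bytes.
Bytes at offsets 15..16: CF 35.
Big-endian: lowest address holds the most-significant byte.
The bytes are already most-significant first: 0xCF35.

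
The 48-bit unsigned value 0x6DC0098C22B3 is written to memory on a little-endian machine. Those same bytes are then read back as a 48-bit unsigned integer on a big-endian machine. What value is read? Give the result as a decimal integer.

Stored little-endian, the bytes at ascending addresses are B3 22 8C 09 C0 6D.
Read back as big-endian, the last byte is least significant, giving 0xB3228C09C06D.
0xB3228C09C06D = 196960959709293.

196960959709293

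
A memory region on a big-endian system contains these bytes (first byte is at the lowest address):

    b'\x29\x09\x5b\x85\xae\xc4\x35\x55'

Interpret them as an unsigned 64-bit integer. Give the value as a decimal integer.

Big-endian stores the most-significant byte at the lowest address.
The bytes are already most-significant first: 0x29095B85AEC43555.
0x29095B85AEC43555 = 2956995260066313557.

2956995260066313557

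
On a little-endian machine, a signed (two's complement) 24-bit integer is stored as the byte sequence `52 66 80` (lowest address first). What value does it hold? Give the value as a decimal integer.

-8362414

Little-endian stores the least-significant byte at the lowest address.
Reassemble most-significant byte first: 80 66 52 → 0x806652.
Top bit is set, so as a signed 24-bit value this is 0x806652 − 2^24 = -8362414.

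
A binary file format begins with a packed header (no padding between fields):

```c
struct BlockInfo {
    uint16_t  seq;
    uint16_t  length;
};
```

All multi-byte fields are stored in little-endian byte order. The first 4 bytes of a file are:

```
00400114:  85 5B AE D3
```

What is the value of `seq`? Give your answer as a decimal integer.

`seq` is the first field, at byte offset 0, occupying 2 bytes.
Bytes at offsets 0..1: 85 5B.
Little-endian: lowest address holds the least-significant byte.
Reassemble most-significant byte first: 5B 85 → 0x5B85.
0x5B85 = 23429.

23429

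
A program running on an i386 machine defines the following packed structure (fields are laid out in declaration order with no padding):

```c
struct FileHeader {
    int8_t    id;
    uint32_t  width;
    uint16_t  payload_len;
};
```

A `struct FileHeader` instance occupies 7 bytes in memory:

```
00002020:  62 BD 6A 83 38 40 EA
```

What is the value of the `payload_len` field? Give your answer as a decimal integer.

`payload_len` follows `id` (1 B), `width` (4 B), so it starts at offset 1 + 4 = 5 and occupies 2 bytes.
Bytes at offsets 5..6: 40 EA.
Little-endian: lowest address holds the least-significant byte.
Reassemble most-significant byte first: EA 40 → 0xEA40.
0xEA40 = 59968.

59968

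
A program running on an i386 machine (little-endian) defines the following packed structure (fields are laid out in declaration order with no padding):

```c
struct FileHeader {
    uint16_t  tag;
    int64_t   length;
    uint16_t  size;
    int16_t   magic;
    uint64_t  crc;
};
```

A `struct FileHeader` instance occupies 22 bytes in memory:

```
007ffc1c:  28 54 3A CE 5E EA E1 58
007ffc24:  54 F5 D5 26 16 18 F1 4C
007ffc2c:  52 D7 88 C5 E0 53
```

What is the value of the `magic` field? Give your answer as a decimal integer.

6166

`magic` follows `tag` (2 B), `length` (8 B), `size` (2 B), so it starts at offset 2 + 8 + 2 = 12 and occupies 2 bytes.
Bytes at offsets 12..13: 16 18.
Little-endian: lowest address holds the least-significant byte.
Reassemble most-significant byte first: 18 16 → 0x1816.
0x1816 = 6166.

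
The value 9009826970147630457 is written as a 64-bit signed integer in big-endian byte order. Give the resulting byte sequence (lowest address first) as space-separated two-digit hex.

7D 09 55 E4 AB 62 2D 79

9009826970147630457 in hexadecimal, padded to 64 bits, is 0x7D0955E4AB622D79.
Split into bytes (most-significant first): 7D 09 55 E4 AB 62 2D 79.
Big-endian: lowest address holds the most-significant byte.
So the memory order matches the most-significant-first order: 7D 09 55 E4 AB 62 2D 79.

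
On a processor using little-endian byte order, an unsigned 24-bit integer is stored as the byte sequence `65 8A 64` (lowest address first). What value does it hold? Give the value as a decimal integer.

In little-endian order the low byte comes first in memory.
Reassemble most-significant byte first: 64 8A 65 → 0x648A65.
0x648A65 = 6589029.

6589029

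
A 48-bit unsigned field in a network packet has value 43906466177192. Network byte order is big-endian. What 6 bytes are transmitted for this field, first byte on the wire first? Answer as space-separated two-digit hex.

43906466177192 in hexadecimal, padded to 48 bits, is 0x27EEC551E0A8.
Split into bytes (most-significant first): 27 EE C5 51 E0 A8.
Big-endian stores the most-significant byte at the lowest address.
So the memory order matches the most-significant-first order: 27 EE C5 51 E0 A8.

27 EE C5 51 E0 A8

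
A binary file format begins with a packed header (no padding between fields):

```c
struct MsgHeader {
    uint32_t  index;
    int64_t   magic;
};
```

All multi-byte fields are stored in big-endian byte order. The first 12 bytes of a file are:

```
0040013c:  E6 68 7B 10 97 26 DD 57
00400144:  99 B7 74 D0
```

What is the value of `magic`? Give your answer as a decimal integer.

`magic` follows `index` (4 bytes), so it starts at byte offset 4 and occupies 8 bytes.
Bytes at offsets 4..11: 97 26 DD 57 99 B7 74 D0.
Big-endian stores the most-significant byte at the lowest address.
The bytes are already most-significant first: 0x9726DD5799B774D0.
Top bit is set, so as a signed 64-bit value this is 0x9726DD5799B774D0 − 2^64 = -7555107956556598064.

-7555107956556598064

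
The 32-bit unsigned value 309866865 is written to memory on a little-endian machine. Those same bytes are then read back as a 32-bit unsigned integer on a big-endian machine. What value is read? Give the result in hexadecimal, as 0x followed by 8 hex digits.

309866865 in 32-bit hexadecimal is 0x12783171.
Stored little-endian, the bytes at ascending addresses are 71 31 78 12.
Read back as big-endian, the last byte is least significant, giving 0x71317812.

0x71317812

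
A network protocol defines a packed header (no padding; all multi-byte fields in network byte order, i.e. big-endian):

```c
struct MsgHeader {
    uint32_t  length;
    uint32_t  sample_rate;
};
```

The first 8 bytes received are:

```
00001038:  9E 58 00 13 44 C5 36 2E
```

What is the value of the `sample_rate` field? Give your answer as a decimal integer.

1153775150

`sample_rate` follows `length` (4 bytes), so it starts at byte offset 4 and occupies 4 bytes.
Bytes at offsets 4..7: 44 C5 36 2E.
In big-endian order the high byte comes first in memory.
The bytes are already most-significant first: 0x44C5362E.
0x44C5362E = 1153775150.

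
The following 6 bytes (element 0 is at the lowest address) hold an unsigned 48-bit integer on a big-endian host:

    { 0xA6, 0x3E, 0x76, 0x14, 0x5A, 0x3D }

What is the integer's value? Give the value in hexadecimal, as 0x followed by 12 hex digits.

0xA63E76145A3D

In big-endian order the high byte comes first in memory.
The bytes are already most-significant first: 0xA63E76145A3D.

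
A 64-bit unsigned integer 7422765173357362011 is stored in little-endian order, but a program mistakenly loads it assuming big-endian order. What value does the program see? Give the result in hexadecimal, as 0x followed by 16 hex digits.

7422765173357362011 in 64-bit hexadecimal is 0x6702F599011B3B5B.
Stored little-endian, the bytes at ascending addresses are 5B 3B 1B 01 99 F5 02 67.
Read back as big-endian, the last byte is least significant, giving 0x5B3B1B0199F50267.

0x5B3B1B0199F50267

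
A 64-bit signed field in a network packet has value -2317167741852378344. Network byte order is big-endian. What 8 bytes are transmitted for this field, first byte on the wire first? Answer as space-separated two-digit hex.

Two's complement of -2317167741852378344 in 64 bits: 2317167741852378344 = 0x20283BC8CA1AE4E8; invert → 0xDFD7C43735E51B17; add 1 → 0xDFD7C43735E51B18.
Split into bytes (most-significant first): DF D7 C4 37 35 E5 1B 18.
Big-endian stores the most-significant byte at the lowest address.
So the memory order matches the most-significant-first order: DF D7 C4 37 35 E5 1B 18.

DF D7 C4 37 35 E5 1B 18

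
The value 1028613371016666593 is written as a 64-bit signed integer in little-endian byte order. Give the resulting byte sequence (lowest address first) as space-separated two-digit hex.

1028613371016666593 in hexadecimal, padded to 64 bits, is 0x0E465E693EAA5DE1.
Split into bytes (most-significant first): 0E 46 5E 69 3E AA 5D E1.
Little-endian: lowest address holds the least-significant byte.
So at ascending addresses the bytes are E1 5D AA 3E 69 5E 46 0E.

E1 5D AA 3E 69 5E 46 0E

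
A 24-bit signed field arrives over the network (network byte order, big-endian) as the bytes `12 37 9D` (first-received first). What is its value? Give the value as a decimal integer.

Big-endian: lowest address holds the most-significant byte.
The bytes are already most-significant first: 0x12379D.
0x12379D = 1193885.

1193885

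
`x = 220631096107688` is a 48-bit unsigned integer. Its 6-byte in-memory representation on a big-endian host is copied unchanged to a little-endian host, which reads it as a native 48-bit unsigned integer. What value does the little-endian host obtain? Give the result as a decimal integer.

184864463563208

220631096107688 in 48-bit hexadecimal is 0xC8A9AE1C22A8.
Stored big-endian, the bytes at ascending addresses are C8 A9 AE 1C 22 A8.
Read back as little-endian, the first byte is least significant, giving 0xA8221CAEA9C8.
0xA8221CAEA9C8 = 184864463563208.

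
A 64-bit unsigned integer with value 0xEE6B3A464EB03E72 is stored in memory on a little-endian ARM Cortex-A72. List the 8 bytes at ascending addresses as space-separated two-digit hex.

Split into bytes (most-significant first): EE 6B 3A 46 4E B0 3E 72.
In little-endian order the low byte comes first in memory.
So at ascending addresses the bytes are 72 3E B0 4E 46 3A 6B EE.

72 3E B0 4E 46 3A 6B EE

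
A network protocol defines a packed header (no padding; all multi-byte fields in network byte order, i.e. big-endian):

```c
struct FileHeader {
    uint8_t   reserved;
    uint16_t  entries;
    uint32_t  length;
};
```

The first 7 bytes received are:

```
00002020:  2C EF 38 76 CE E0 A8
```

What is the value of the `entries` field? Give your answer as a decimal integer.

61240

`entries` follows `reserved` (1 byte), so it starts at byte offset 1 and occupies 2 bytes.
Bytes at offsets 1..2: EF 38.
In big-endian order the high byte comes first in memory.
The bytes are already most-significant first: 0xEF38.
0xEF38 = 61240.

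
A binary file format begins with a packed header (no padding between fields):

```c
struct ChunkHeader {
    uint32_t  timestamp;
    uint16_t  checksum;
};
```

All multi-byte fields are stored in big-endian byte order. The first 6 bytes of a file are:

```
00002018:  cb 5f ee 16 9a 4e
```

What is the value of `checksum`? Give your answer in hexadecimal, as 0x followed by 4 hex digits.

0x9A4E

`checksum` follows `timestamp` (4 bytes), so it starts at byte offset 4 and occupies 2 bytes.
Bytes at offsets 4..5: 9A 4E.
In big-endian order the high byte comes first in memory.
The bytes are already most-significant first: 0x9A4E.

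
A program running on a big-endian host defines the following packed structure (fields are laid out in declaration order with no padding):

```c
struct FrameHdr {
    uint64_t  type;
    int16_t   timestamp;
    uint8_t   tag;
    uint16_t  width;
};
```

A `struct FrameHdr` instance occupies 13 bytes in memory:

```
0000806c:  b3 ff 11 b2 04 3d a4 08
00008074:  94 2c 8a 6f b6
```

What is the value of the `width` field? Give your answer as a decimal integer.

`width` follows `type` (8 B), `timestamp` (2 B), `tag` (1 B), so it starts at offset 8 + 2 + 1 = 11 and occupies 2 bytes.
Bytes at offsets 11..12: 6F B6.
In big-endian order the high byte comes first in memory.
The bytes are already most-significant first: 0x6FB6.
0x6FB6 = 28598.

28598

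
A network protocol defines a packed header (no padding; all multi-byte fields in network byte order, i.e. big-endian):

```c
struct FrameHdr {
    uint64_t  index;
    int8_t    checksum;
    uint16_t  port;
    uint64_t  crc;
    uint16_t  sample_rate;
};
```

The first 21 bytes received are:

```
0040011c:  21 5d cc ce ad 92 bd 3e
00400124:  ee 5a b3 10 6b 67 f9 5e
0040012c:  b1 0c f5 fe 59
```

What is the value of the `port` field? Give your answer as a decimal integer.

`port` follows `index` (8 B), `checksum` (1 B), so it starts at offset 8 + 1 = 9 and occupies 2 bytes.
Bytes at offsets 9..10: 5A B3.
Big-endian: lowest address holds the most-significant byte.
The bytes are already most-significant first: 0x5AB3.
0x5AB3 = 23219.

23219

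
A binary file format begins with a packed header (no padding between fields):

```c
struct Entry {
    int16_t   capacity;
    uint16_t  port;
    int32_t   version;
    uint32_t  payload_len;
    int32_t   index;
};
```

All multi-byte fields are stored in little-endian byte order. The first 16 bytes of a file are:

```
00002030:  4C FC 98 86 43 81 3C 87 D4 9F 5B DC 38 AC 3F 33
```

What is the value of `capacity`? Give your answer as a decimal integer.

-948

`capacity` is the first field, at byte offset 0, occupying 2 bytes.
Bytes at offsets 0..1: 4C FC.
In little-endian order the low byte comes first in memory.
Reassemble most-significant byte first: FC 4C → 0xFC4C.
Top bit is set, so as a signed 16-bit value this is 0xFC4C − 2^16 = -948.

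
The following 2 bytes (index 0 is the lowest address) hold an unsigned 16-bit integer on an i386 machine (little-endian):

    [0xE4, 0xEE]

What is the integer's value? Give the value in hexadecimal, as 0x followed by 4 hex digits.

0xEEE4

Little-endian: lowest address holds the least-significant byte.
Reassemble most-significant byte first: EE E4 → 0xEEE4.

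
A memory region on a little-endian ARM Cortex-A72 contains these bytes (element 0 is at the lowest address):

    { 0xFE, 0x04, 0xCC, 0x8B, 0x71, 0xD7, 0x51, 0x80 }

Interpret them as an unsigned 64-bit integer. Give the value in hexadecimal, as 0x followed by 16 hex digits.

Little-endian: lowest address holds the least-significant byte.
Reassemble most-significant byte first: 80 51 D7 71 8B CC 04 FE → 0x8051D7718BCC04FE.

0x8051D7718BCC04FE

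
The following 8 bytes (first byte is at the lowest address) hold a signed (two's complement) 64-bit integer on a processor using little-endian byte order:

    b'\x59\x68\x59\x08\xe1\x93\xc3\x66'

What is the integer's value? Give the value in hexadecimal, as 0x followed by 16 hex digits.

0x66C393E108596859

In little-endian order the low byte comes first in memory.
Reassemble most-significant byte first: 66 C3 93 E1 08 59 68 59 → 0x66C393E108596859.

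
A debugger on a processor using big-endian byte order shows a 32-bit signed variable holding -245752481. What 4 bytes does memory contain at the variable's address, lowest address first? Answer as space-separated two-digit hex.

F1 5A 1D 5F

Two's complement of -245752481 in 32 bits: 245752481 = 0x0EA5E2A1; invert → 0xF15A1D5E; add 1 → 0xF15A1D5F.
Split into bytes (most-significant first): F1 5A 1D 5F.
Big-endian: lowest address holds the most-significant byte.
So the memory order matches the most-significant-first order: F1 5A 1D 5F.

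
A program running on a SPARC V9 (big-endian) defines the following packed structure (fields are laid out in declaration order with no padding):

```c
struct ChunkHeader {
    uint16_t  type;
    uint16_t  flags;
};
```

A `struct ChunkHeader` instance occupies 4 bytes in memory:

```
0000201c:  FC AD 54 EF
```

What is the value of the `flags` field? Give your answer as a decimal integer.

21743

`flags` follows `type` (2 bytes), so it starts at byte offset 2 and occupies 2 bytes.
Bytes at offsets 2..3: 54 EF.
Big-endian: lowest address holds the most-significant byte.
The bytes are already most-significant first: 0x54EF.
0x54EF = 21743.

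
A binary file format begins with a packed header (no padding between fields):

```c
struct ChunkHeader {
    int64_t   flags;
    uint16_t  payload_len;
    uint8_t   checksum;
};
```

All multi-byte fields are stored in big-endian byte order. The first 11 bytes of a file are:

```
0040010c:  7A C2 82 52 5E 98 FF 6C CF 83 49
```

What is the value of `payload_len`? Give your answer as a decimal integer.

`payload_len` follows `flags` (8 bytes), so it starts at byte offset 8 and occupies 2 bytes.
Bytes at offsets 8..9: CF 83.
Big-endian stores the most-significant byte at the lowest address.
The bytes are already most-significant first: 0xCF83.
0xCF83 = 53123.

53123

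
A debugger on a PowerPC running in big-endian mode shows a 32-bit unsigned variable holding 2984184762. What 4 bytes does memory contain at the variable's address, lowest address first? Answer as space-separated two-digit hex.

2984184762 in hexadecimal, padded to 32 bits, is 0xB1DF0BBA.
Split into bytes (most-significant first): B1 DF 0B BA.
Big-endian stores the most-significant byte at the lowest address.
So the memory order matches the most-significant-first order: B1 DF 0B BA.

B1 DF 0B BA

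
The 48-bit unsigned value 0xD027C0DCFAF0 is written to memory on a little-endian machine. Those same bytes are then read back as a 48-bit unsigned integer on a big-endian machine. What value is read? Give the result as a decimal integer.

Stored little-endian, the bytes at ascending addresses are F0 FA DC C0 27 D0.
Read back as big-endian, the last byte is least significant, giving 0xF0FADCC027D0.
0xF0FADCC027D0 = 264960236070864.

264960236070864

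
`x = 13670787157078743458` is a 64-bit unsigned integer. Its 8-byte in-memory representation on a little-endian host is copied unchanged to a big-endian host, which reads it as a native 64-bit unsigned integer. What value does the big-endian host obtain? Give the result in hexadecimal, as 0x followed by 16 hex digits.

13670787157078743458 in 64-bit hexadecimal is 0xBDB8647D09A699A2.
Stored little-endian, the bytes at ascending addresses are A2 99 A6 09 7D 64 B8 BD.
Read back as big-endian, the last byte is least significant, giving 0xA299A6097D64B8BD.

0xA299A6097D64B8BD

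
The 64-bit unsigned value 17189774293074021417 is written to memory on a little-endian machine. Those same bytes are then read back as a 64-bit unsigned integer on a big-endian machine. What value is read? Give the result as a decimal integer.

17189774293074021417 in 64-bit hexadecimal is 0xEE8E58A4EBD18C29.
Stored little-endian, the bytes at ascending addresses are 29 8C D1 EB A4 58 8E EE.
Read back as big-endian, the last byte is least significant, giving 0x298CD1EBA4588EEE.
0x298CD1EBA4588EEE = 2993998662299324142.

2993998662299324142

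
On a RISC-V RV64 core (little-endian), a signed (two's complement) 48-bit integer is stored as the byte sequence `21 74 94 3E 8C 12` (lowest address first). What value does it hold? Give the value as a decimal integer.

In little-endian order the low byte comes first in memory.
Reassemble most-significant byte first: 12 8C 3E 94 74 21 → 0x128C3E947421.
0x128C3E947421 = 20393554637857.

20393554637857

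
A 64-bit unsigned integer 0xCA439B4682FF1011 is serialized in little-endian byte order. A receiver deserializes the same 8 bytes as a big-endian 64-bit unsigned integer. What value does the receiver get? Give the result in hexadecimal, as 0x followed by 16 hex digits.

Stored little-endian, the bytes at ascending addresses are 11 10 FF 82 46 9B 43 CA.
Read back as big-endian, the last byte is least significant, giving 0x1110FF82469B43CA.

0x1110FF82469B43CA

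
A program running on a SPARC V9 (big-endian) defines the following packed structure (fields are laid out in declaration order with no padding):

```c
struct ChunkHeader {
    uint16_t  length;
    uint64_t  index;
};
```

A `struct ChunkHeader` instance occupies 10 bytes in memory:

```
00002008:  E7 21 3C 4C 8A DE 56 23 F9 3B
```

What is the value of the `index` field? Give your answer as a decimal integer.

`index` follows `length` (2 bytes), so it starts at byte offset 2 and occupies 8 bytes.
Bytes at offsets 2..9: 3C 4C 8A DE 56 23 F9 3B.
Big-endian: lowest address holds the most-significant byte.
The bytes are already most-significant first: 0x3C4C8ADE5623F93B.
0x3C4C8ADE5623F93B = 4345000428038256955.

4345000428038256955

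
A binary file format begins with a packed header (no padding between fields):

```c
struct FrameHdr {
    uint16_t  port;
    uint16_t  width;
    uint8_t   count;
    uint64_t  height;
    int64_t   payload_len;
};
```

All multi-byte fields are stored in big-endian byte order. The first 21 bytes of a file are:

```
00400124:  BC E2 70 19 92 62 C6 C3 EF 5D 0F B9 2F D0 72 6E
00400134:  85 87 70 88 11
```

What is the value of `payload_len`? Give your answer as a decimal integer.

`payload_len` follows `port` (2 B), `width` (2 B), `count` (1 B), `height` (8 B), so it starts at offset 2 + 2 + 1 + 8 = 13 and occupies 8 bytes.
Bytes at offsets 13..20: D0 72 6E 85 87 70 88 11.
Big-endian stores the most-significant byte at the lowest address.
The bytes are already most-significant first: 0xD0726E8587708811.
Top bit is set, so as a signed 64-bit value this is 0xD0726E8587708811 − 2^64 = -3426554846693521391.

-3426554846693521391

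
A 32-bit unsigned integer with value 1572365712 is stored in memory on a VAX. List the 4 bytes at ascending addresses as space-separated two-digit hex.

1572365712 in hexadecimal, padded to 32 bits, is 0x5DB86590.
Split into bytes (most-significant first): 5D B8 65 90.
Little-endian: lowest address holds the least-significant byte.
So at ascending addresses the bytes are 90 65 B8 5D.

90 65 B8 5D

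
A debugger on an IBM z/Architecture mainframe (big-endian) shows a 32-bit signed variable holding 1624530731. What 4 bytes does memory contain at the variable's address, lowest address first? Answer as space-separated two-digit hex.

1624530731 in hexadecimal, padded to 32 bits, is 0x60D45F2B.
Split into bytes (most-significant first): 60 D4 5F 2B.
Big-endian: lowest address holds the most-significant byte.
So the memory order matches the most-significant-first order: 60 D4 5F 2B.

60 D4 5F 2B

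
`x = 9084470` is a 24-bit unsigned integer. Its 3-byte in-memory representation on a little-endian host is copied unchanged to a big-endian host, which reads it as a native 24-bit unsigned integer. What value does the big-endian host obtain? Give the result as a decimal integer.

3579530

9084470 in 24-bit hexadecimal is 0x8A9E36.
Stored little-endian, the bytes at ascending addresses are 36 9E 8A.
Read back as big-endian, the last byte is least significant, giving 0x369E8A.
0x369E8A = 3579530.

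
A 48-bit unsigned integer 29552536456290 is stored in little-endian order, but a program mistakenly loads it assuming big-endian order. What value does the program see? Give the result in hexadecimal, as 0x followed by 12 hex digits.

29552536456290 in 48-bit hexadecimal is 0x1AE0BC700C62.
Stored little-endian, the bytes at ascending addresses are 62 0C 70 BC E0 1A.
Read back as big-endian, the last byte is least significant, giving 0x620C70BCE01A.

0x620C70BCE01A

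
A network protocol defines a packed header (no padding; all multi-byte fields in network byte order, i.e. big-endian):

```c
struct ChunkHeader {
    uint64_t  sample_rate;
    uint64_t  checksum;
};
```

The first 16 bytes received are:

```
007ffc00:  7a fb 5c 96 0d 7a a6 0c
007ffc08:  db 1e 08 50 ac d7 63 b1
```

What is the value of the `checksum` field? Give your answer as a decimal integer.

`checksum` follows `sample_rate` (8 bytes), so it starts at byte offset 8 and occupies 8 bytes.
Bytes at offsets 8..15: DB 1E 08 50 AC D7 63 B1.
In big-endian order the high byte comes first in memory.
The bytes are already most-significant first: 0xDB1E0850ACD763B1.
0xDB1E0850ACD763B1 = 15789066486197740465.

15789066486197740465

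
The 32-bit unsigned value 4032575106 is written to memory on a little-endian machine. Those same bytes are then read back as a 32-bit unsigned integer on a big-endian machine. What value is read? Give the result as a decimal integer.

4032575106 in 32-bit hexadecimal is 0xF05C3682.
Stored little-endian, the bytes at ascending addresses are 82 36 5C F0.
Read back as big-endian, the last byte is least significant, giving 0x82365CF0.
0x82365CF0 = 2184600816.

2184600816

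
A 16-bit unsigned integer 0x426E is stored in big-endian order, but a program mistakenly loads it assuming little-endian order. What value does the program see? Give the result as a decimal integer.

Stored big-endian, the bytes at ascending addresses are 42 6E.
Read back as little-endian, the first byte is least significant, giving 0x6E42.
0x6E42 = 28226.

28226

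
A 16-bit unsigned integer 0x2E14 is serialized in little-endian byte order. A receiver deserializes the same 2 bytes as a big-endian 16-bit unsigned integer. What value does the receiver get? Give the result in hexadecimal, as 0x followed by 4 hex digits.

0x142E

Stored little-endian, the bytes at ascending addresses are 14 2E.
Read back as big-endian, the last byte is least significant, giving 0x142E.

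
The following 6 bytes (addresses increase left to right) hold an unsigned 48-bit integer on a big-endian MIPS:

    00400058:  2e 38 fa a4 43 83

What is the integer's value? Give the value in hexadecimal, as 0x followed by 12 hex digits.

Big-endian: lowest address holds the most-significant byte.
The bytes are already most-significant first: 0x2E38FAA44383.

0x2E38FAA44383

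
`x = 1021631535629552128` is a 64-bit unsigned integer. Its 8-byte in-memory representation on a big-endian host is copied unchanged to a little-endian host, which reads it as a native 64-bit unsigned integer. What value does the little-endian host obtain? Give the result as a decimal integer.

1021631535629552128 in 64-bit hexadecimal is 0x0E2D907804894A00.
Stored big-endian, the bytes at ascending addresses are 0E 2D 90 78 04 89 4A 00.
Read back as little-endian, the first byte is least significant, giving 0x004A890478902D0E.
0x004A890478902D0E = 20979800572177678.

20979800572177678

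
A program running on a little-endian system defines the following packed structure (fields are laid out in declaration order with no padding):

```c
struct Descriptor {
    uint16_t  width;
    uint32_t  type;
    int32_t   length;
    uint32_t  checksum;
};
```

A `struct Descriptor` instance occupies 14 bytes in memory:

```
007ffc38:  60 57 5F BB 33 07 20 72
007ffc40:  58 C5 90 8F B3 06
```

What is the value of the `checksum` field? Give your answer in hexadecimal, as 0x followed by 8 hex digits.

`checksum` follows `width` (2 B), `type` (4 B), `length` (4 B), so it starts at offset 2 + 4 + 4 = 10 and occupies 4 bytes.
Bytes at offsets 10..13: 90 8F B3 06.
Little-endian: lowest address holds the least-significant byte.
Reassemble most-significant byte first: 06 B3 8F 90 → 0x06B38F90.

0x06B38F90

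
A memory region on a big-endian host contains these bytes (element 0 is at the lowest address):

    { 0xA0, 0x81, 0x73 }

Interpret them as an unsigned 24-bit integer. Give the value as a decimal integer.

10518899

In big-endian order the high byte comes first in memory.
The bytes are already most-significant first: 0xA08173.
0xA08173 = 10518899.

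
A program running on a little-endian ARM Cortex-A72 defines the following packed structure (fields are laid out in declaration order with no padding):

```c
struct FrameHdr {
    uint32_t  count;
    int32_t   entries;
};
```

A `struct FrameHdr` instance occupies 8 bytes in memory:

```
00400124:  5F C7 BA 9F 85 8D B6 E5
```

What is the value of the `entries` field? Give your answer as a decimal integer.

-441021051

`entries` follows `count` (4 bytes), so it starts at byte offset 4 and occupies 4 bytes.
Bytes at offsets 4..7: 85 8D B6 E5.
In little-endian order the low byte comes first in memory.
Reassemble most-significant byte first: E5 B6 8D 85 → 0xE5B68D85.
Top bit is set, so as a signed 32-bit value this is 0xE5B68D85 − 2^32 = -441021051.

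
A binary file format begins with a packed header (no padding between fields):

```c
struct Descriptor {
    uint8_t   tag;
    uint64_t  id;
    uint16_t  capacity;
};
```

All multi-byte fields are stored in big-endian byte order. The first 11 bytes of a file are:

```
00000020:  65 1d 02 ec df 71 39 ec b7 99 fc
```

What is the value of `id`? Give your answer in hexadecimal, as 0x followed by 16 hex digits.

`id` follows `tag` (1 byte), so it starts at byte offset 1 and occupies 8 bytes.
Bytes at offsets 1..8: 1D 02 EC DF 71 39 EC B7.
In big-endian order the high byte comes first in memory.
The bytes are already most-significant first: 0x1D02ECDF7139ECB7.

0x1D02ECDF7139ECB7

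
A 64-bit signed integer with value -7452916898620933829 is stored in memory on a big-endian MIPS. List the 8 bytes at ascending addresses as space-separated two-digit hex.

98 91 EB 91 65 31 79 3B

Two's complement of -7452916898620933829 in 64 bits: 7452916898620933829 = 0x676E146E9ACE86C5; invert → 0x9891EB916531793A; add 1 → 0x9891EB916531793B.
Split into bytes (most-significant first): 98 91 EB 91 65 31 79 3B.
Big-endian stores the most-significant byte at the lowest address.
So the memory order matches the most-significant-first order: 98 91 EB 91 65 31 79 3B.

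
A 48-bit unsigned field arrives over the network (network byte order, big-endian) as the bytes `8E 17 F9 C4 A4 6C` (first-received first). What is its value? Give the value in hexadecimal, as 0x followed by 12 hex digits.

Big-endian: lowest address holds the most-significant byte.
The bytes are already most-significant first: 0x8E17F9C4A46C.

0x8E17F9C4A46C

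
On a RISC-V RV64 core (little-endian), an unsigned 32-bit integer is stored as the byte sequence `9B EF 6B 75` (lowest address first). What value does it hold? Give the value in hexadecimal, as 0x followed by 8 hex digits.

0x756BEF9B

Little-endian stores the least-significant byte at the lowest address.
Reassemble most-significant byte first: 75 6B EF 9B → 0x756BEF9B.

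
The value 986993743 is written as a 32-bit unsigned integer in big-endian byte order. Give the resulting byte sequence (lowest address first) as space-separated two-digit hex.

3A D4 54 4F

986993743 in hexadecimal, padded to 32 bits, is 0x3AD4544F.
Split into bytes (most-significant first): 3A D4 54 4F.
Big-endian: lowest address holds the most-significant byte.
So the memory order matches the most-significant-first order: 3A D4 54 4F.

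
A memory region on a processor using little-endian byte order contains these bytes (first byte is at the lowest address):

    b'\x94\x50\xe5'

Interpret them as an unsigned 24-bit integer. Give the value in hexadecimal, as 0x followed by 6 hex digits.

In little-endian order the low byte comes first in memory.
Reassemble most-significant byte first: E5 50 94 → 0xE55094.

0xE55094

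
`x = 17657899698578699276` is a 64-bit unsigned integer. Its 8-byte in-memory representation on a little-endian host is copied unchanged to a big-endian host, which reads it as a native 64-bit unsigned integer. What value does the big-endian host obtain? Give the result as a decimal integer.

915429626769444341

17657899698578699276 in 64-bit hexadecimal is 0xF50D76386542B40C.
Stored little-endian, the bytes at ascending addresses are 0C B4 42 65 38 76 0D F5.
Read back as big-endian, the last byte is least significant, giving 0x0CB4426538760DF5.
0x0CB4426538760DF5 = 915429626769444341.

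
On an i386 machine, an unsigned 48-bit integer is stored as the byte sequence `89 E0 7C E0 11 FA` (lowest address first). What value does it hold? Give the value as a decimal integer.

274954687668361

Little-endian: lowest address holds the least-significant byte.
Reassemble most-significant byte first: FA 11 E0 7C E0 89 → 0xFA11E07CE089.
0xFA11E07CE089 = 274954687668361.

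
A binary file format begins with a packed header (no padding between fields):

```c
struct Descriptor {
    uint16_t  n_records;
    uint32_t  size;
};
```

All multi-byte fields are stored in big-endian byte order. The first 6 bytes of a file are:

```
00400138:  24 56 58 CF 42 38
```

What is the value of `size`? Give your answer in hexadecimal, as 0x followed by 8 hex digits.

`size` follows `n_records` (2 bytes), so it starts at byte offset 2 and occupies 4 bytes.
Bytes at offsets 2..5: 58 CF 42 38.
In big-endian order the high byte comes first in memory.
The bytes are already most-significant first: 0x58CF4238.

0x58CF4238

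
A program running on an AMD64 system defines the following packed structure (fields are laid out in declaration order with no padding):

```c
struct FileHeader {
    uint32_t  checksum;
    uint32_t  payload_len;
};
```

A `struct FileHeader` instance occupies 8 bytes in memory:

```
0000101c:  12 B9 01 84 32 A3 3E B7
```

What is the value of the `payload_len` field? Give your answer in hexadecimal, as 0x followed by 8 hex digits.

`payload_len` follows `checksum` (4 bytes), so it starts at byte offset 4 and occupies 4 bytes.
Bytes at offsets 4..7: 32 A3 3E B7.
Little-endian stores the least-significant byte at the lowest address.
Reassemble most-significant byte first: B7 3E A3 32 → 0xB73EA332.

0xB73EA332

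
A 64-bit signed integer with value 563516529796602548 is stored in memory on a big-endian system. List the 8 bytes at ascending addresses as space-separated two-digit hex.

07 D2 03 4C 57 96 5A B4

563516529796602548 in hexadecimal, padded to 64 bits, is 0x07D2034C57965AB4.
Split into bytes (most-significant first): 07 D2 03 4C 57 96 5A B4.
In big-endian order the high byte comes first in memory.
So the memory order matches the most-significant-first order: 07 D2 03 4C 57 96 5A B4.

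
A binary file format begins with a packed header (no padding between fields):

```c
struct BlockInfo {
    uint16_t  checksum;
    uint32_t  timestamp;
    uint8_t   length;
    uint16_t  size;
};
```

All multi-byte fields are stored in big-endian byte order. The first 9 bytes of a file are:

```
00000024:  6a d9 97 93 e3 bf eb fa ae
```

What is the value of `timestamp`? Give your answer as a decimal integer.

`timestamp` follows `checksum` (2 bytes), so it starts at byte offset 2 and occupies 4 bytes.
Bytes at offsets 2..5: 97 93 E3 BF.
Big-endian: lowest address holds the most-significant byte.
The bytes are already most-significant first: 0x9793E3BF.
0x9793E3BF = 2543051711.

2543051711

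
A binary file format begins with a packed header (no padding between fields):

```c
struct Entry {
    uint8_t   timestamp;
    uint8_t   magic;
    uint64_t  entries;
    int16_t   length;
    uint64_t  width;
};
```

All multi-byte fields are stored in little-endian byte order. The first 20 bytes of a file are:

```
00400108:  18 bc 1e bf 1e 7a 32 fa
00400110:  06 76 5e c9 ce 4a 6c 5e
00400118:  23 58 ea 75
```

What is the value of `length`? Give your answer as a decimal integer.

-13986

`length` follows `timestamp` (1 B), `magic` (1 B), `entries` (8 B), so it starts at offset 1 + 1 + 8 = 10 and occupies 2 bytes.
Bytes at offsets 10..11: 5E C9.
In little-endian order the low byte comes first in memory.
Reassemble most-significant byte first: C9 5E → 0xC95E.
Top bit is set, so as a signed 16-bit value this is 0xC95E − 2^16 = -13986.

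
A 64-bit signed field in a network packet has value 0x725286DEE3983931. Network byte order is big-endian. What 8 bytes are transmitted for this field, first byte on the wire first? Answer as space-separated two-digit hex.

Split into bytes (most-significant first): 72 52 86 DE E3 98 39 31.
Big-endian: lowest address holds the most-significant byte.
So the memory order matches the most-significant-first order: 72 52 86 DE E3 98 39 31.

72 52 86 DE E3 98 39 31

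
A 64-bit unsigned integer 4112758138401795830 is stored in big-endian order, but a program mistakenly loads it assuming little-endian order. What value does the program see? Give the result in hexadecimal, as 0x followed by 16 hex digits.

4112758138401795830 in 64-bit hexadecimal is 0x391373BC8E892EF6.
Stored big-endian, the bytes at ascending addresses are 39 13 73 BC 8E 89 2E F6.
Read back as little-endian, the first byte is least significant, giving 0xF62E898EBC731339.

0xF62E898EBC731339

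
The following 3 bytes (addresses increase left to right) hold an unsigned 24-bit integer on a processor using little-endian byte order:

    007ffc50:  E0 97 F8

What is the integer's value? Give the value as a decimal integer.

16291808

Little-endian stores the least-significant byte at the lowest address.
Reassemble most-significant byte first: F8 97 E0 → 0xF897E0.
0xF897E0 = 16291808.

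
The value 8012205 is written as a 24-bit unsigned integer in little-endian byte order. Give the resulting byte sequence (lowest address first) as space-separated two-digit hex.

AD 41 7A

8012205 in hexadecimal, padded to 24 bits, is 0x7A41AD.
Split into bytes (most-significant first): 7A 41 AD.
Little-endian stores the least-significant byte at the lowest address.
So at ascending addresses the bytes are AD 41 7A.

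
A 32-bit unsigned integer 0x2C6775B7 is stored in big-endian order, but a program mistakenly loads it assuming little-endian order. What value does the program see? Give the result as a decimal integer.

3077924652

Stored big-endian, the bytes at ascending addresses are 2C 67 75 B7.
Read back as little-endian, the first byte is least significant, giving 0xB775672C.
0xB775672C = 3077924652.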